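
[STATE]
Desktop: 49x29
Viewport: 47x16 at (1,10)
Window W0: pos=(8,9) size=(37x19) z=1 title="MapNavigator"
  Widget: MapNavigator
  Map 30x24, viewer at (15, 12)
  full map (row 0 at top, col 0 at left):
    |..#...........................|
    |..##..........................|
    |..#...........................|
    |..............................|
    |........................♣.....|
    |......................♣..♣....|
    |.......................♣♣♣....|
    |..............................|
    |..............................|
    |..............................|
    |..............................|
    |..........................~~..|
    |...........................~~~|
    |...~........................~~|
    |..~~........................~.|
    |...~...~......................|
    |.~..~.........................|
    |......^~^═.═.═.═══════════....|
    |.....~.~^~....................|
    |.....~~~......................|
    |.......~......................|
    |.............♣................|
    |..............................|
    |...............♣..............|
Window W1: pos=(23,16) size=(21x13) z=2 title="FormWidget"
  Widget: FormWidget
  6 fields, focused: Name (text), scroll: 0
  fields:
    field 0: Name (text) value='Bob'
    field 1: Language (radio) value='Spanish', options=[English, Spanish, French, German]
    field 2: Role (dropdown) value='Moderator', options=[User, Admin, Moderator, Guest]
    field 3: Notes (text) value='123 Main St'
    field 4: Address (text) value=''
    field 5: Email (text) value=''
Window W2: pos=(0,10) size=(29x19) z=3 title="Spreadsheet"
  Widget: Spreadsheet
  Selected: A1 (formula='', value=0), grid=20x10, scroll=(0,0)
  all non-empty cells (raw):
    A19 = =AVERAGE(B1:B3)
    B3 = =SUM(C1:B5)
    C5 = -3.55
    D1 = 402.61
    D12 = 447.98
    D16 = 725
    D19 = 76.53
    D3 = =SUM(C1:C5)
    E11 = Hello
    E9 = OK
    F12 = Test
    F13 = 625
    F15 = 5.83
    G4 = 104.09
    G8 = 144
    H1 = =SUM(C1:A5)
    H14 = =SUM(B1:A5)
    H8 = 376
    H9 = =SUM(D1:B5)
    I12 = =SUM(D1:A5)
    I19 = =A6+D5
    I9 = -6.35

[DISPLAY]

━━━━━━━━━━━━━━━━━━━━━━━━━━━┓               ┃   
 Spreadsheet               ┃───────────────┨   
───────────────────────────┨....♣..♣....   ┃   
A1:                        ┃.....♣♣♣....   ┃   
       A       B       C   ┃............   ┃   
---------------------------┃............   ┃   
  1      [0]       0       ┃━━━━━━━━━━━━━━┓┃   
  2        0       0       ┃Widget        ┃┃   
  3        0#CIRC!         ┃──────────────┨┃   
  4        0       0       ┃e:       [Bob]┃┃   
  5        0       0   -3.5┃guage:   ( ) E┃┃   
  6        0       0       ┃e:       [Mo▼]┃┃   
  7        0       0       ┃es:      [123]┃┃   
  8        0       0       ┃ress:    [   ]┃┃   
  9        0       0       ┃il:      [   ]┃┃   
 10        0       0       ┃              ┃┃   


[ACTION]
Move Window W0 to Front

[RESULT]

━━━━━━━┃ MapNavigator                      ┃   
 Spread┠───────────────────────────────────┨   
───────┃  ......................♣..♣....   ┃   
A1:    ┃  .......................♣♣♣....   ┃   
       ┃  ..............................   ┃   
-------┃  ..............................   ┃   
  1    ┃  ..............................   ┃   
  2    ┃  ..............................   ┃   
  3    ┃  ..........................~~..   ┃   
  4    ┃  ...............@...........~~~   ┃   
  5    ┃  ...~........................~~   ┃   
  6    ┃  ..~~........................~.   ┃   
  7    ┃  ...~...~......................   ┃   
  8    ┃  .~..~.........................   ┃   
  9    ┃  ......^~^═.═.═.═══════════....   ┃   
 10    ┃  .....~.~^~....................   ┃   


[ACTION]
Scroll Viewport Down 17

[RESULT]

A1:    ┃  .......................♣♣♣....   ┃   
       ┃  ..............................   ┃   
-------┃  ..............................   ┃   
  1    ┃  ..............................   ┃   
  2    ┃  ..............................   ┃   
  3    ┃  ..........................~~..   ┃   
  4    ┃  ...............@...........~~~   ┃   
  5    ┃  ...~........................~~   ┃   
  6    ┃  ..~~........................~.   ┃   
  7    ┃  ...~...~......................   ┃   
  8    ┃  .~..~.........................   ┃   
  9    ┃  ......^~^═.═.═.═══════════....   ┃   
 10    ┃  .....~.~^~....................   ┃   
 11    ┃  .....~~~......................   ┃   
 12    ┗━━━━━━━━━━━━━━━━━━━━━━━━━━━━━━━━━━━┛   
━━━━━━━━━━━━━━━━━━━━━━━━━━━┛━━━━━━━━━━━━━━┛    


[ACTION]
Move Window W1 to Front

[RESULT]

A1:    ┃  .......................♣♣♣....   ┃   
       ┃  ..............................   ┃   
-------┃  ..............................   ┃   
  1    ┃  ............┏━━━━━━━━━━━━━━━━━━━┓┃   
  2    ┃  ............┃ FormWidget        ┃┃   
  3    ┃  ............┠───────────────────┨┃   
  4    ┃  ............┃> Name:       [Bob]┃┃   
  5    ┃  ...~........┃  Language:   ( ) E┃┃   
  6    ┃  ..~~........┃  Role:       [Mo▼]┃┃   
  7    ┃  ...~...~....┃  Notes:      [123]┃┃   
  8    ┃  .~..~.......┃  Address:    [   ]┃┃   
  9    ┃  ......^~^═.═┃  Email:      [   ]┃┃   
 10    ┃  .....~.~^~..┃                   ┃┃   
 11    ┃  .....~~~....┃                   ┃┃   
 12    ┗━━━━━━━━━━━━━━┃                   ┃┛   
━━━━━━━━━━━━━━━━━━━━━━┗━━━━━━━━━━━━━━━━━━━┛    


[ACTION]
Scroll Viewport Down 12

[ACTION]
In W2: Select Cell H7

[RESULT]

H7:    ┃  .......................♣♣♣....   ┃   
       ┃  ..............................   ┃   
-------┃  ..............................   ┃   
  1    ┃  ............┏━━━━━━━━━━━━━━━━━━━┓┃   
  2    ┃  ............┃ FormWidget        ┃┃   
  3    ┃  ............┠───────────────────┨┃   
  4    ┃  ............┃> Name:       [Bob]┃┃   
  5    ┃  ...~........┃  Language:   ( ) E┃┃   
  6    ┃  ..~~........┃  Role:       [Mo▼]┃┃   
  7    ┃  ...~...~....┃  Notes:      [123]┃┃   
  8    ┃  .~..~.......┃  Address:    [   ]┃┃   
  9    ┃  ......^~^═.═┃  Email:      [   ]┃┃   
 10    ┃  .....~.~^~..┃                   ┃┃   
 11    ┃  .....~~~....┃                   ┃┃   
 12    ┗━━━━━━━━━━━━━━┃                   ┃┛   
━━━━━━━━━━━━━━━━━━━━━━┗━━━━━━━━━━━━━━━━━━━┛    


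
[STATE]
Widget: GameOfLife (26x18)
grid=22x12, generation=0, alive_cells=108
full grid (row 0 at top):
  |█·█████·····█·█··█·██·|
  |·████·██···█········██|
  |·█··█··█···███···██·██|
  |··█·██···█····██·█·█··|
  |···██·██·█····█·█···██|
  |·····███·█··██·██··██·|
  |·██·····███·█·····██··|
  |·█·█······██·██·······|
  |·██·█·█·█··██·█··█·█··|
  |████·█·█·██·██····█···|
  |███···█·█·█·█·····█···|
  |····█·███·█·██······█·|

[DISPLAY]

Gen: 0                    
█·█████·····█·█··█·██·    
·████·██···█········██    
·█··█··█···███···██·██    
··█·██···█····██·█·█··    
···██·██·█····█·█···██    
·····███·█··██·██··██·    
·██·····███·█·····██··    
·█·█······██·██·······    
·██·█·█·█··██·█··█·█··    
████·█·█·██·██····█···    
███···█·█·█·█·····█···    
····█·███·█·██······█·    
                          
                          
                          
                          
                          


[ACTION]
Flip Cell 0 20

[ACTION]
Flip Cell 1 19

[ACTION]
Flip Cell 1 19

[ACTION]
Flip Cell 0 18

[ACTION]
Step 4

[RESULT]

Gen: 4                    
······················    
··········██····█·█··█    
·········█··█·█····███    
·····██·█·█████····█·█    
·····█··········█·█··█    
·····█······██·····█·█    
████··███···█·······██    
███·████·██···········    
··█··██··██···········    
···██·██·········█····    
···█··████············    
····███···············    
                          
                          
                          
                          
                          


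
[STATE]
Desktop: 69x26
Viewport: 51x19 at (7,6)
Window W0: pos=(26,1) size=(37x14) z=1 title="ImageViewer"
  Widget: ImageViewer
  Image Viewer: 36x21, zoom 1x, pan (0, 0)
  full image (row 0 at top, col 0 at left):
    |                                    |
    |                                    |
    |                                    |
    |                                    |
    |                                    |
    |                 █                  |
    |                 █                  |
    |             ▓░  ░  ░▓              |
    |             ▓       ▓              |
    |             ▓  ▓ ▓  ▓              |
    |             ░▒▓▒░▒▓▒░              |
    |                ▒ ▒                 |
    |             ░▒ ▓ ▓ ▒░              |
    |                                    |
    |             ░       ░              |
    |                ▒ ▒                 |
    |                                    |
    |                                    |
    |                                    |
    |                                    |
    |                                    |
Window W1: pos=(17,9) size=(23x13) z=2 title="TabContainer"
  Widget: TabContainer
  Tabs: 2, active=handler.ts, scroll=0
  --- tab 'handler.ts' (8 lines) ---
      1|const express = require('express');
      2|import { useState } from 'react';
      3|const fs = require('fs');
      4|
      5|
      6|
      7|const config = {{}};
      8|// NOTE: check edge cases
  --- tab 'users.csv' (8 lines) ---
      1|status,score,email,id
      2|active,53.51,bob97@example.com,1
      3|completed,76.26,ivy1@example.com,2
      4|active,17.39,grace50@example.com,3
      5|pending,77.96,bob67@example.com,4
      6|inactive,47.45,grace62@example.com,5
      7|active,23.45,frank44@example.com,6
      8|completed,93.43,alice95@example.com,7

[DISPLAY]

                   ┃                               
                   ┃                               
                   ┃                               
          ┏━━━━━━━━━━━━━━━━━━━━━┓    █             
          ┃ TabContainer        ┃    █             
          ┠─────────────────────┨▓░  ░  ░▓         
          ┃[handler.ts]│ users.c┃▓       ▓         
          ┃─────────────────────┃▓  ▓ ▓  ▓         
          ┃const express = requi┃━━━━━━━━━━━━━━━━━━
          ┃import { useState } f┃                  
          ┃const fs = require('f┃                  
          ┃                     ┃                  
          ┃                     ┃                  
          ┃                     ┃                  
          ┃const config = {{}}; ┃                  
          ┗━━━━━━━━━━━━━━━━━━━━━┛                  
                                                   
                                                   
                                                   


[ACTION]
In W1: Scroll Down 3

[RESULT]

                   ┃                               
                   ┃                               
                   ┃                               
          ┏━━━━━━━━━━━━━━━━━━━━━┓    █             
          ┃ TabContainer        ┃    █             
          ┠─────────────────────┨▓░  ░  ░▓         
          ┃[handler.ts]│ users.c┃▓       ▓         
          ┃─────────────────────┃▓  ▓ ▓  ▓         
          ┃                     ┃━━━━━━━━━━━━━━━━━━
          ┃                     ┃                  
          ┃                     ┃                  
          ┃const config = {{}}; ┃                  
          ┃// NOTE: check edge c┃                  
          ┃                     ┃                  
          ┃                     ┃                  
          ┗━━━━━━━━━━━━━━━━━━━━━┛                  
                                                   
                                                   
                                                   


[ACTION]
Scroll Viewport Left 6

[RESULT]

                         ┃                         
                         ┃                         
                         ┃                         
                ┏━━━━━━━━━━━━━━━━━━━━━┓    █       
                ┃ TabContainer        ┃    █       
                ┠─────────────────────┨▓░  ░  ░▓   
                ┃[handler.ts]│ users.c┃▓       ▓   
                ┃─────────────────────┃▓  ▓ ▓  ▓   
                ┃                     ┃━━━━━━━━━━━━
                ┃                     ┃            
                ┃                     ┃            
                ┃const config = {{}}; ┃            
                ┃// NOTE: check edge c┃            
                ┃                     ┃            
                ┃                     ┃            
                ┗━━━━━━━━━━━━━━━━━━━━━┛            
                                                   
                                                   
                                                   


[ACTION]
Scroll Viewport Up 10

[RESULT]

                                                   
                         ┏━━━━━━━━━━━━━━━━━━━━━━━━━
                         ┃ ImageViewer             
                         ┠─────────────────────────
                         ┃                         
                         ┃                         
                         ┃                         
                         ┃                         
                         ┃                         
                ┏━━━━━━━━━━━━━━━━━━━━━┓    █       
                ┃ TabContainer        ┃    █       
                ┠─────────────────────┨▓░  ░  ░▓   
                ┃[handler.ts]│ users.c┃▓       ▓   
                ┃─────────────────────┃▓  ▓ ▓  ▓   
                ┃                     ┃━━━━━━━━━━━━
                ┃                     ┃            
                ┃                     ┃            
                ┃const config = {{}}; ┃            
                ┃// NOTE: check edge c┃            


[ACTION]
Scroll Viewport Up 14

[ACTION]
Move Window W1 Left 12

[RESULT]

                                                   
                         ┏━━━━━━━━━━━━━━━━━━━━━━━━━
                         ┃ ImageViewer             
                         ┠─────────────────────────
                         ┃                         
                         ┃                         
                         ┃                         
                         ┃                         
                         ┃                         
    ┏━━━━━━━━━━━━━━━━━━━━━┓                █       
    ┃ TabContainer        ┃                █       
    ┠─────────────────────┨            ▓░  ░  ░▓   
    ┃[handler.ts]│ users.c┃            ▓       ▓   
    ┃─────────────────────┃            ▓  ▓ ▓  ▓   
    ┃                     ┃━━━━━━━━━━━━━━━━━━━━━━━━
    ┃                     ┃                        
    ┃                     ┃                        
    ┃const config = {{}}; ┃                        
    ┃// NOTE: check edge c┃                        


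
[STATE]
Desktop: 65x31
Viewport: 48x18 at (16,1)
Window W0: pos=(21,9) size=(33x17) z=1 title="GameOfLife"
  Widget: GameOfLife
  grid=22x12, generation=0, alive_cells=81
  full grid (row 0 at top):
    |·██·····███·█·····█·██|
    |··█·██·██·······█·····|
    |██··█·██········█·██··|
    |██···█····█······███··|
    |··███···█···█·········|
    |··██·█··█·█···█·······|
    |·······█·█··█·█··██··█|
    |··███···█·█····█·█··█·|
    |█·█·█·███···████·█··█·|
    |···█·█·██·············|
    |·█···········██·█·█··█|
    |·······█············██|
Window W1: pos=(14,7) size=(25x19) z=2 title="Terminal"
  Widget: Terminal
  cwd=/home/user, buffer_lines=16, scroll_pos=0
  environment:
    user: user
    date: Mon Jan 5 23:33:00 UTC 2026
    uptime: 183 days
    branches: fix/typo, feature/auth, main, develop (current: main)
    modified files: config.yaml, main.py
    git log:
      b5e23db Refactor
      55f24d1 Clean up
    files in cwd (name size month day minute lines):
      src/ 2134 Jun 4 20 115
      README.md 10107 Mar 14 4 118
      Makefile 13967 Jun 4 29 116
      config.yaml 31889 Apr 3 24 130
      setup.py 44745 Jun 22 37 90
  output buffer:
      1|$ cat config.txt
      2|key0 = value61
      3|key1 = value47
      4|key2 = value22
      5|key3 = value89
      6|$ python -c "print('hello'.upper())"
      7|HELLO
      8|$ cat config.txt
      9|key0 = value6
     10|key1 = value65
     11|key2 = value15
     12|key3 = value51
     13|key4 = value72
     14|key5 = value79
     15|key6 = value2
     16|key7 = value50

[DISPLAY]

                                                
                                                
                                                
                                                
                                                
                                                
━━━━━━━━━━━━━━━━━━━━━━┓                         
Terminal              ┃                         
──────────────────────┨━━━━━━━━━━━━━━┓          
 cat config.txt       ┃              ┃          
ey0 = value61         ┃──────────────┨          
ey1 = value47         ┃              ┃          
ey2 = value22         ┃·█·██         ┃          
ey3 = value89         ┃·····         ┃          
 python -c "print('hel┃·██··         ┃          
ELLO                  ┃███··         ┃          
 cat config.txt       ┃·····         ┃          
ey0 = value6          ┃·····         ┃          


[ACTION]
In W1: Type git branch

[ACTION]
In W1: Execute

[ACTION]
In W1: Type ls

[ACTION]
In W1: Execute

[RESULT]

                                                
                                                
                                                
                                                
                                                
                                                
━━━━━━━━━━━━━━━━━━━━━━┓                         
Terminal              ┃                         
──────────────────────┨━━━━━━━━━━━━━━┓          
ey1 = value65         ┃              ┃          
ey2 = value15         ┃──────────────┨          
ey3 = value51         ┃              ┃          
ey4 = value72         ┃·█·██         ┃          
ey5 = value79         ┃·····         ┃          
ey6 = value2          ┃·██··         ┃          
ey7 = value50         ┃███··         ┃          
 git branch           ┃·····         ┃          
 fix/typo             ┃·····         ┃          


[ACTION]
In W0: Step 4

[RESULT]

                                                
                                                
                                                
                                                
                                                
                                                
━━━━━━━━━━━━━━━━━━━━━━┓                         
Terminal              ┃                         
──────────────────────┨━━━━━━━━━━━━━━┓          
ey1 = value65         ┃              ┃          
ey2 = value15         ┃──────────────┨          
ey3 = value51         ┃              ┃          
ey4 = value72         ┃··█··         ┃          
ey5 = value79         ┃·█·█·         ┃          
ey6 = value2          ┃····█         ┃          
ey7 = value50         ┃█····         ┃          
 git branch           ┃·███·         ┃          
 fix/typo             ┃█·█··         ┃          


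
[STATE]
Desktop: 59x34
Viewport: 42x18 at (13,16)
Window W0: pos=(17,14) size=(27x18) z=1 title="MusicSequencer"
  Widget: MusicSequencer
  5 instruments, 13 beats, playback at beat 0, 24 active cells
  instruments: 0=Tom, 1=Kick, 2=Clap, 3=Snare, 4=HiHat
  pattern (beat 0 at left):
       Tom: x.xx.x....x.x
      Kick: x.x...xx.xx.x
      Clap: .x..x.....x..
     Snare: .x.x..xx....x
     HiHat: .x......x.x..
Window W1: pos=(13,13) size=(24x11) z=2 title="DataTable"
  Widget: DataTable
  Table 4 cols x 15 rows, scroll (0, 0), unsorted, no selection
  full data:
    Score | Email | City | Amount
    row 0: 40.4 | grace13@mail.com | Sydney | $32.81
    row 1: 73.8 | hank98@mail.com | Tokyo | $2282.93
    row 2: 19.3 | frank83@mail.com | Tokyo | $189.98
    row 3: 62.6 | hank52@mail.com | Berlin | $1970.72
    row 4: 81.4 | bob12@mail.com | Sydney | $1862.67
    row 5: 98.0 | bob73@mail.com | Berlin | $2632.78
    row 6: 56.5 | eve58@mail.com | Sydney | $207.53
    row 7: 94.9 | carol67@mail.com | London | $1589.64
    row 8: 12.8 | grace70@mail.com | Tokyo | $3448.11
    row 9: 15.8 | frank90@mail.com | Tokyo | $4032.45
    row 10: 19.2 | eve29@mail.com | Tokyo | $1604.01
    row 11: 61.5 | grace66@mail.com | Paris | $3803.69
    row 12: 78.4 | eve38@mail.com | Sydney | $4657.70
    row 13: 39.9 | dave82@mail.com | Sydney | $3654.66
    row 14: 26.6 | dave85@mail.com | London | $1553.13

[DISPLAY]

┃Score│Email           ┃──────┨           
┃─────┼────────────────┃      ┃           
┃40.4 │grace13@mail.com┃      ┃           
┃73.8 │hank98@mail.com ┃      ┃           
┃19.3 │frank83@mail.com┃      ┃           
┃62.6 │hank52@mail.com ┃      ┃           
┃81.4 │bob12@mail.com  ┃      ┃           
┗━━━━━━━━━━━━━━━━━━━━━━┛      ┃           
    ┃                         ┃           
    ┃                         ┃           
    ┃                         ┃           
    ┃                         ┃           
    ┃                         ┃           
    ┃                         ┃           
    ┃                         ┃           
    ┗━━━━━━━━━━━━━━━━━━━━━━━━━┛           
                                          
                                          


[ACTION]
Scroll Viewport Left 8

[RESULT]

        ┃Score│Email           ┃──────┨   
        ┃─────┼────────────────┃      ┃   
        ┃40.4 │grace13@mail.com┃      ┃   
        ┃73.8 │hank98@mail.com ┃      ┃   
        ┃19.3 │frank83@mail.com┃      ┃   
        ┃62.6 │hank52@mail.com ┃      ┃   
        ┃81.4 │bob12@mail.com  ┃      ┃   
        ┗━━━━━━━━━━━━━━━━━━━━━━┛      ┃   
            ┃                         ┃   
            ┃                         ┃   
            ┃                         ┃   
            ┃                         ┃   
            ┃                         ┃   
            ┃                         ┃   
            ┃                         ┃   
            ┗━━━━━━━━━━━━━━━━━━━━━━━━━┛   
                                          
                                          


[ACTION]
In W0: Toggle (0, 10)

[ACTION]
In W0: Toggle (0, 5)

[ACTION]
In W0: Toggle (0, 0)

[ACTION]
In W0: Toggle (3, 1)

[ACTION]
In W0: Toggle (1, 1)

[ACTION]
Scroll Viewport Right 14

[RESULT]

re│Email           ┃──────┨               
──┼────────────────┃      ┃               
4 │grace13@mail.com┃      ┃               
8 │hank98@mail.com ┃      ┃               
3 │frank83@mail.com┃      ┃               
6 │hank52@mail.com ┃      ┃               
4 │bob12@mail.com  ┃      ┃               
━━━━━━━━━━━━━━━━━━━┛      ┃               
┃                         ┃               
┃                         ┃               
┃                         ┃               
┃                         ┃               
┃                         ┃               
┃                         ┃               
┃                         ┃               
┗━━━━━━━━━━━━━━━━━━━━━━━━━┛               
                                          
                                          


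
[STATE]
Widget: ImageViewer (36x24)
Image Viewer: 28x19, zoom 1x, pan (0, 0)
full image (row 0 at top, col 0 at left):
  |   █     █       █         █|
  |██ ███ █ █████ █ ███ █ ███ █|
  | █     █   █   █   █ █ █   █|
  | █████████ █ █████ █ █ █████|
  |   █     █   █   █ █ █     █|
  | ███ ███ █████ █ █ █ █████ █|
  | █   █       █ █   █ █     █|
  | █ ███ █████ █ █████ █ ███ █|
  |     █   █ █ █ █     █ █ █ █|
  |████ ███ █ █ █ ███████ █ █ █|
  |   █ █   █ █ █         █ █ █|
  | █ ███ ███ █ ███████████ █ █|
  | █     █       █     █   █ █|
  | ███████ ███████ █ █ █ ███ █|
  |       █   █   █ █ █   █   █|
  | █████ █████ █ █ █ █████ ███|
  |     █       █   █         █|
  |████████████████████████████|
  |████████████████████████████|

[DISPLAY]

   █     █       █         █        
██ ███ █ █████ █ ███ █ ███ █        
 █     █   █   █   █ █ █   █        
 █████████ █ █████ █ █ █████        
   █     █   █   █ █ █     █        
 ███ ███ █████ █ █ █ █████ █        
 █   █       █ █   █ █     █        
 █ ███ █████ █ █████ █ ███ █        
     █   █ █ █ █     █ █ █ █        
████ ███ █ █ █ ███████ █ █ █        
   █ █   █ █ █         █ █ █        
 █ ███ ███ █ ███████████ █ █        
 █     █       █     █   █ █        
 ███████ ███████ █ █ █ ███ █        
       █   █   █ █ █   █   █        
 █████ █████ █ █ █ █████ ███        
     █       █   █         █        
████████████████████████████        
████████████████████████████        
                                    
                                    
                                    
                                    
                                    


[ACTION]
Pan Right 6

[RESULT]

   █       █         █              
 █ █████ █ ███ █ ███ █              
 █   █   █   █ █ █   █              
████ █ █████ █ █ █████              
   █   █   █ █ █     █              
██ █████ █ █ █ █████ █              
       █ █   █ █     █              
 █████ █ █████ █ ███ █              
   █ █ █ █     █ █ █ █              
██ █ █ █ ███████ █ █ █              
   █ █ █         █ █ █              
 ███ █ ███████████ █ █              
 █       █     █   █ █              
██ ███████ █ █ █ ███ █              
 █   █   █ █ █   █   █              
 █████ █ █ █ █████ ███              
       █   █         █              
██████████████████████              
██████████████████████              
                                    
                                    
                                    
                                    
                                    


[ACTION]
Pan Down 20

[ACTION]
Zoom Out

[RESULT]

                                    
                                    
                                    
                                    
                                    
                                    
                                    
                                    
                                    
                                    
                                    
                                    
                                    
                                    
                                    
                                    
                                    
                                    
                                    
                                    
                                    
                                    
                                    
                                    


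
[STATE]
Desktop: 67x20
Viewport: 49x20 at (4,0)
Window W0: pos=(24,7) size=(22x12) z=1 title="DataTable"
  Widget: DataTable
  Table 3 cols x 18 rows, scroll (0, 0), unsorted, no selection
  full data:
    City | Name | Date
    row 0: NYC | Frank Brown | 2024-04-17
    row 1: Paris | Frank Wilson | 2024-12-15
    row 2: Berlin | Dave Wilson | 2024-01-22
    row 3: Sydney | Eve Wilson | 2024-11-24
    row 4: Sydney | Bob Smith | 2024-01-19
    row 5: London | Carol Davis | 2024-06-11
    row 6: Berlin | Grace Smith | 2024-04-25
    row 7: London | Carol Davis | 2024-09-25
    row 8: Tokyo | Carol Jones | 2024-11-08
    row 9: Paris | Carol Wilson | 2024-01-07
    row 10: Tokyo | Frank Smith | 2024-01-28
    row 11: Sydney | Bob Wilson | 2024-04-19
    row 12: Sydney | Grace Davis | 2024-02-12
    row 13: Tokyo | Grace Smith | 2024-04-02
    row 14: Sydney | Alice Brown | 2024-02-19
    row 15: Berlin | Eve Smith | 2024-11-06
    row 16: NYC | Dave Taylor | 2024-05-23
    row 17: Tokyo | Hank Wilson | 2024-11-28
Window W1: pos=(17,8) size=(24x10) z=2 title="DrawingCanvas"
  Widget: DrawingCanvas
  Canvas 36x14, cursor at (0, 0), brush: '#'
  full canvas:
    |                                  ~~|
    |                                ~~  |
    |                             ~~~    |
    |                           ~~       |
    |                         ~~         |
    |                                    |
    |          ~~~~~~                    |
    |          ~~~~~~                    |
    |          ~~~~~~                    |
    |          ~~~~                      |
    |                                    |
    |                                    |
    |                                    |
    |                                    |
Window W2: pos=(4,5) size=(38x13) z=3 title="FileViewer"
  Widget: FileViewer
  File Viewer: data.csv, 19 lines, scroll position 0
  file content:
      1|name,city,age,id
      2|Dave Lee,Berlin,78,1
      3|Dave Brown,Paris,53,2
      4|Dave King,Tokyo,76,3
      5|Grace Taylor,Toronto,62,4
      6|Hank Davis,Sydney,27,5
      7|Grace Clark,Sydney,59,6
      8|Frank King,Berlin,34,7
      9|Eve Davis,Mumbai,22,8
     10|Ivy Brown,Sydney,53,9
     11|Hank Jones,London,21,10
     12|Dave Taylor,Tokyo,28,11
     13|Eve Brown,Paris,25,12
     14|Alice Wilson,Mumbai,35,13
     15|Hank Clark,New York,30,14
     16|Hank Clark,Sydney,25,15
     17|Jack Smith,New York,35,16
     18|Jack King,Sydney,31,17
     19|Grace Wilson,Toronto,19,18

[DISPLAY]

                                                 
                                                 
                                                 
                                                 
                                                 
┏━━━━━━━━━━━━━━━━━━━━━━━━━━━━━━━━━━━━┓           
┃ FileViewer                         ┃           
┠────────────────────────────────────┨━━━┓       
┃name,city,age,id                   ▲┃   ┃       
┃Dave Lee,Berlin,78,1               █┃───┨       
┃Dave Brown,Paris,53,2              ░┃  │┃       
┃Dave King,Tokyo,76,3               ░┃──┼┃       
┃Grace Taylor,Toronto,62,4          ░┃n │┃       
┃Hank Davis,Sydney,27,5             ░┃on│┃       
┃Grace Clark,Sydney,59,6            ░┃n │┃       
┃Frank King,Berlin,34,7             ░┃  │┃       
┃Eve Davis,Mumbai,22,8              ▼┃  │┃       
┗━━━━━━━━━━━━━━━━━━━━━━━━━━━━━━━━━━━━┛s │┃       
                    ┗━━━━━━━━━━━━━━━━━━━━┛       
                                                 


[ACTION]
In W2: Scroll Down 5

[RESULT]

                                                 
                                                 
                                                 
                                                 
                                                 
┏━━━━━━━━━━━━━━━━━━━━━━━━━━━━━━━━━━━━┓           
┃ FileViewer                         ┃           
┠────────────────────────────────────┨━━━┓       
┃Hank Davis,Sydney,27,5             ▲┃   ┃       
┃Grace Clark,Sydney,59,6            ░┃───┨       
┃Frank King,Berlin,34,7             ░┃  │┃       
┃Eve Davis,Mumbai,22,8              ░┃──┼┃       
┃Ivy Brown,Sydney,53,9              █┃n │┃       
┃Hank Jones,London,21,10            ░┃on│┃       
┃Dave Taylor,Tokyo,28,11            ░┃n │┃       
┃Eve Brown,Paris,25,12              ░┃  │┃       
┃Alice Wilson,Mumbai,35,13          ▼┃  │┃       
┗━━━━━━━━━━━━━━━━━━━━━━━━━━━━━━━━━━━━┛s │┃       
                    ┗━━━━━━━━━━━━━━━━━━━━┛       
                                                 


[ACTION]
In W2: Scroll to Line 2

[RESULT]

                                                 
                                                 
                                                 
                                                 
                                                 
┏━━━━━━━━━━━━━━━━━━━━━━━━━━━━━━━━━━━━┓           
┃ FileViewer                         ┃           
┠────────────────────────────────────┨━━━┓       
┃Dave Lee,Berlin,78,1               ▲┃   ┃       
┃Dave Brown,Paris,53,2              █┃───┨       
┃Dave King,Tokyo,76,3               ░┃  │┃       
┃Grace Taylor,Toronto,62,4          ░┃──┼┃       
┃Hank Davis,Sydney,27,5             ░┃n │┃       
┃Grace Clark,Sydney,59,6            ░┃on│┃       
┃Frank King,Berlin,34,7             ░┃n │┃       
┃Eve Davis,Mumbai,22,8              ░┃  │┃       
┃Ivy Brown,Sydney,53,9              ▼┃  │┃       
┗━━━━━━━━━━━━━━━━━━━━━━━━━━━━━━━━━━━━┛s │┃       
                    ┗━━━━━━━━━━━━━━━━━━━━┛       
                                                 


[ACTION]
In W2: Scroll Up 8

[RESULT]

                                                 
                                                 
                                                 
                                                 
                                                 
┏━━━━━━━━━━━━━━━━━━━━━━━━━━━━━━━━━━━━┓           
┃ FileViewer                         ┃           
┠────────────────────────────────────┨━━━┓       
┃name,city,age,id                   ▲┃   ┃       
┃Dave Lee,Berlin,78,1               █┃───┨       
┃Dave Brown,Paris,53,2              ░┃  │┃       
┃Dave King,Tokyo,76,3               ░┃──┼┃       
┃Grace Taylor,Toronto,62,4          ░┃n │┃       
┃Hank Davis,Sydney,27,5             ░┃on│┃       
┃Grace Clark,Sydney,59,6            ░┃n │┃       
┃Frank King,Berlin,34,7             ░┃  │┃       
┃Eve Davis,Mumbai,22,8              ▼┃  │┃       
┗━━━━━━━━━━━━━━━━━━━━━━━━━━━━━━━━━━━━┛s │┃       
                    ┗━━━━━━━━━━━━━━━━━━━━┛       
                                                 
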